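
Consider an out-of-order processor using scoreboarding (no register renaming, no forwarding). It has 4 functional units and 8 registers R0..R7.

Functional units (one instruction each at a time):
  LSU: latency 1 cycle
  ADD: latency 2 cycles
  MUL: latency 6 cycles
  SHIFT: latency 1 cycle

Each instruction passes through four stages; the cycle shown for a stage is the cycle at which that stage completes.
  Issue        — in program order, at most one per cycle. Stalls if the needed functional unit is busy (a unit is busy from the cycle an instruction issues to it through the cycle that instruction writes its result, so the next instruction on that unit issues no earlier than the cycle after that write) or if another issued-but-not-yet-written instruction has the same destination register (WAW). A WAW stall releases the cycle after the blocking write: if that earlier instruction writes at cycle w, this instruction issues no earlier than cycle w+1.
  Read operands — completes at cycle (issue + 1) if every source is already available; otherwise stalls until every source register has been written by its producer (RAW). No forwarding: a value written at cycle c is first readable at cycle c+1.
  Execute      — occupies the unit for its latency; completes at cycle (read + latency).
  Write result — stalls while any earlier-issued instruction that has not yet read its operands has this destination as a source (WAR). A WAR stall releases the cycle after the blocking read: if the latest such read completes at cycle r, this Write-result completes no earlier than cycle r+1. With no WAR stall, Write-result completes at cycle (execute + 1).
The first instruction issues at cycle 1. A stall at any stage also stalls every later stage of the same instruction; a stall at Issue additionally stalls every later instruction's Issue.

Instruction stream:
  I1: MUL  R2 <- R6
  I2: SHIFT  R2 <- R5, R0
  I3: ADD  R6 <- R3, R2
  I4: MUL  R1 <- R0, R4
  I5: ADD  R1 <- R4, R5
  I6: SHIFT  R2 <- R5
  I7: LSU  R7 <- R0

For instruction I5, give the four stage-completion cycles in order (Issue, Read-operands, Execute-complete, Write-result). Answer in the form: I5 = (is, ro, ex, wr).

I5 = (21, 22, 24, 25)

[1] I1 issues→MUL
[2] I1 reads
[8] I1 exec-done
[9] I1 writes R2
[10] I2 issues→SHIFT
[11] I2 reads | I3 issues→ADD
[12] I2 exec-done | I4 issues→MUL
[13] I2 writes R2 | I4 reads
[14] I3 reads
[16] I3 exec-done
[17] I3 writes R6
[19] I4 exec-done
[20] I4 writes R1
[21] I5 issues→ADD
[22] I5 reads | I6 issues→SHIFT
[23] I6 reads | I7 issues→LSU
[24] I5 exec-done | I6 exec-done | I7 reads
[25] I5 writes R1 | I6 writes R2 | I7 exec-done
[26] I7 writes R7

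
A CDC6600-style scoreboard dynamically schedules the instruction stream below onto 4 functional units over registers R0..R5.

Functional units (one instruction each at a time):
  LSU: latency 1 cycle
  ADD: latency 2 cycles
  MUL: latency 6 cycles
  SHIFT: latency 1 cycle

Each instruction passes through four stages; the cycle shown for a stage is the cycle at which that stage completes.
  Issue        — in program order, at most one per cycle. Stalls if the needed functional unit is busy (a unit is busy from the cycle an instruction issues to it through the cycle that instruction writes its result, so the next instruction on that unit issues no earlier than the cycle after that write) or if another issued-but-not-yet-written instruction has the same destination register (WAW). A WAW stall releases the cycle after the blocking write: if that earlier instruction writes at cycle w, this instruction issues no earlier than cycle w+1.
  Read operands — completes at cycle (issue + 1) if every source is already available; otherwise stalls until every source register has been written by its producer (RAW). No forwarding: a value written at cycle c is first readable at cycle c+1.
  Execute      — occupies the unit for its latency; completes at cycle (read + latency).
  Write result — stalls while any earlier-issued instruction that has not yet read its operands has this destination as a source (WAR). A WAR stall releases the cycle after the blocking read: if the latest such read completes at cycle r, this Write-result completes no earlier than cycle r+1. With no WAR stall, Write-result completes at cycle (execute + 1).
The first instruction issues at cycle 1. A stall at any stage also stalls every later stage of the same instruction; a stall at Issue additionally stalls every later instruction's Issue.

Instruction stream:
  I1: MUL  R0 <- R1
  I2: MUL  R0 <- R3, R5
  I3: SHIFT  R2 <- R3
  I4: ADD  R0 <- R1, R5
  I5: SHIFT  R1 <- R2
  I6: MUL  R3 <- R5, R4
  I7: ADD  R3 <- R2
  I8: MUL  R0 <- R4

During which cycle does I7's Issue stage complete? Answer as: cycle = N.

cycle = 30

c1: I1 issues→MUL
c2: I1 reads
c8: I1 exec-done
c9: I1 writes R0
c10: I2 issues→MUL
c11: I2 reads | I3 issues→SHIFT
c12: I3 reads
c13: I3 exec-done
c14: I3 writes R2
c17: I2 exec-done
c18: I2 writes R0
c19: I4 issues→ADD
c20: I4 reads | I5 issues→SHIFT
c21: I5 reads | I6 issues→MUL
c22: I4 exec-done | I5 exec-done | I6 reads
c23: I4 writes R0 | I5 writes R1
c28: I6 exec-done
c29: I6 writes R3
c30: I7 issues→ADD
c31: I7 reads | I8 issues→MUL
c32: I8 reads
c33: I7 exec-done
c34: I7 writes R3
c38: I8 exec-done
c39: I8 writes R0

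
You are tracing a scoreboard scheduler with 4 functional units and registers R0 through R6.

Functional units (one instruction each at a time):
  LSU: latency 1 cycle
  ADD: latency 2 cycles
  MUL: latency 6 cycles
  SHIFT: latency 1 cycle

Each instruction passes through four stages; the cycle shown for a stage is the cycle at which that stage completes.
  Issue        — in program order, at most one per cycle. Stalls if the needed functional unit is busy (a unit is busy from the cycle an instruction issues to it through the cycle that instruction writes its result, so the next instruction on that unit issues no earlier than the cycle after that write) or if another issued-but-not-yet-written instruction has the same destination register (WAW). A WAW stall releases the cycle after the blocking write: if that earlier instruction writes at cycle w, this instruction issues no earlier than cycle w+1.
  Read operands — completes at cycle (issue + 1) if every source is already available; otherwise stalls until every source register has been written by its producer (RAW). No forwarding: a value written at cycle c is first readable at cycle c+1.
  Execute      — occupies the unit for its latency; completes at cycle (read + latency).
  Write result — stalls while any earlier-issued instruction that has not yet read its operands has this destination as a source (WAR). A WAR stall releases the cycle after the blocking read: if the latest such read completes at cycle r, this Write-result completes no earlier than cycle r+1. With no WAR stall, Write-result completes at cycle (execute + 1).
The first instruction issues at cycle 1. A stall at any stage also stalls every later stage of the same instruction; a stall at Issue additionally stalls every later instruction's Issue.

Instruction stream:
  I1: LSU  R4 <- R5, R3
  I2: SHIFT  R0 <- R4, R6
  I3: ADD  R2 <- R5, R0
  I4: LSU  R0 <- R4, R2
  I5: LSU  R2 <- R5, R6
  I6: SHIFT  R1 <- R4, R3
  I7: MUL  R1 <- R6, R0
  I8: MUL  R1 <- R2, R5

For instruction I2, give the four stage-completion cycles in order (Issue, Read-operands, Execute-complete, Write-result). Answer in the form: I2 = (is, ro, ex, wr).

c1: I1→LSU
c2: I1 RO · I2→SHIFT
c3: I1 EX · I3→ADD
c4: I1 WR R4
c5: I2 RO
c6: I2 EX
c7: I2 WR R0
c8: I3 RO · I4→LSU
c10: I3 EX
c11: I3 WR R2
c12: I4 RO
c13: I4 EX
c14: I4 WR R0
c15: I5→LSU
c16: I5 RO · I6→SHIFT
c17: I5 EX · I6 RO
c18: I5 WR R2 · I6 EX
c19: I6 WR R1
c20: I7→MUL
c21: I7 RO
c27: I7 EX
c28: I7 WR R1
c29: I8→MUL
c30: I8 RO
c36: I8 EX
c37: I8 WR R1

I2 = (2, 5, 6, 7)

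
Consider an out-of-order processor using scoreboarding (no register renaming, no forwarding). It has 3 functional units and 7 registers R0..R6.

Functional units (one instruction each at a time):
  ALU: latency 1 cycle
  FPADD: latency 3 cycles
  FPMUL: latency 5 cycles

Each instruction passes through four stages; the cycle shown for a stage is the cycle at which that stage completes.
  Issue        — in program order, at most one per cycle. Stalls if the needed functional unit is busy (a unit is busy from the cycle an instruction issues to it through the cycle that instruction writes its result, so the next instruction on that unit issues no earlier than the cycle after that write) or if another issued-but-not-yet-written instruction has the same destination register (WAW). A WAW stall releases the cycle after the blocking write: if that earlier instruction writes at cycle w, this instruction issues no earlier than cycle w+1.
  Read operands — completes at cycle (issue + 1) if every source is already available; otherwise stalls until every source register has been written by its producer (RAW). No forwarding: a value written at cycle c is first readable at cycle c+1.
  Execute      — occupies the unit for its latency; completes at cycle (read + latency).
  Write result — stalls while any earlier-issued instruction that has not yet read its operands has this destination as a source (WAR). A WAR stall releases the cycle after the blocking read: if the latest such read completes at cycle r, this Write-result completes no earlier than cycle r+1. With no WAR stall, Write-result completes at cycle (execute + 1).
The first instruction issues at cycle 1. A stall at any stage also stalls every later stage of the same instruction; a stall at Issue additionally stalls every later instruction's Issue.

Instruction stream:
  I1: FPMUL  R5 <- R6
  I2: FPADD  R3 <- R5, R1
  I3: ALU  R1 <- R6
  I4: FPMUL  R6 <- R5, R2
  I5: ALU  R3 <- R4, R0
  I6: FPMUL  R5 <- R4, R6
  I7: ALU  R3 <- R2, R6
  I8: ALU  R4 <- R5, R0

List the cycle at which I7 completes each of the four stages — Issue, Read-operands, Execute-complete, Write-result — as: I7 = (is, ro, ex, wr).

I7 = (18, 19, 20, 21)

I1: IS=1 RO=2 EX=7 WR=8
I2: IS=2 RO=9 EX=12 WR=13  [RAW R5: wait I1 write@8]
I3: IS=3 RO=4 EX=5 WR=10  [WAR R1: wait I2 read@9]
I4: IS=9 RO=10 EX=15 WR=16  [struct: FPMUL busy until I1 writes@8]
I5: IS=14 RO=15 EX=16 WR=17  [WAW R3: wait I2 write@13]
I6: IS=17 RO=18 EX=23 WR=24  [struct: FPMUL busy until I4 writes@16]
I7: IS=18 RO=19 EX=20 WR=21
I8: IS=22 RO=25 EX=26 WR=27  [struct: ALU busy until I7 writes@21; RAW R5: wait I6 write@24]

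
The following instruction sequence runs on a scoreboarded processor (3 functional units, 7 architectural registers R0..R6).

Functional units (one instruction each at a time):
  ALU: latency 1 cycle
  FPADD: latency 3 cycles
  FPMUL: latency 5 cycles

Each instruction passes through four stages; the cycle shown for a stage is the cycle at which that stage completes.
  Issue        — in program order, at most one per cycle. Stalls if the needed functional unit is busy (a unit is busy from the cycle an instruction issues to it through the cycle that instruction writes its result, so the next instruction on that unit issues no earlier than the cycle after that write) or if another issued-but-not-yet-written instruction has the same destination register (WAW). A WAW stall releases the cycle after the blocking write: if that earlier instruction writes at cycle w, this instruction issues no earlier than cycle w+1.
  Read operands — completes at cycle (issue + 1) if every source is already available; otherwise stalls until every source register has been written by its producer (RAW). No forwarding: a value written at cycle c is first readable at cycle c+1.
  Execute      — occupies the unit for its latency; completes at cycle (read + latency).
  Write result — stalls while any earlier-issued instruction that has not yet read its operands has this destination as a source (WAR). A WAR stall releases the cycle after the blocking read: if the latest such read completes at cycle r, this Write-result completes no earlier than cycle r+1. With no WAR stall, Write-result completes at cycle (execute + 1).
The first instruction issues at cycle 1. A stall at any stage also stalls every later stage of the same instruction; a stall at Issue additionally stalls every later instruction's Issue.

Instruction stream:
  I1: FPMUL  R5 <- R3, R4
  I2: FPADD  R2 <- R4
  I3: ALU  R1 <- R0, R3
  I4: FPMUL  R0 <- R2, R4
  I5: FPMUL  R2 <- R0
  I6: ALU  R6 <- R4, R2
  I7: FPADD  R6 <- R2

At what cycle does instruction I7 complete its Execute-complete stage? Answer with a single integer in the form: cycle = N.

cycle 1: I1 issues→FPMUL
cycle 2: I1 reads | I2 issues→FPADD
cycle 3: I2 reads | I3 issues→ALU
cycle 4: I3 reads
cycle 5: I3 exec-done
cycle 6: I2 exec-done | I3 writes R1
cycle 7: I1 exec-done | I2 writes R2
cycle 8: I1 writes R5
cycle 9: I4 issues→FPMUL
cycle 10: I4 reads
cycle 15: I4 exec-done
cycle 16: I4 writes R0
cycle 17: I5 issues→FPMUL
cycle 18: I5 reads | I6 issues→ALU
cycle 23: I5 exec-done
cycle 24: I5 writes R2
cycle 25: I6 reads
cycle 26: I6 exec-done
cycle 27: I6 writes R6
cycle 28: I7 issues→FPADD
cycle 29: I7 reads
cycle 32: I7 exec-done
cycle 33: I7 writes R6

cycle = 32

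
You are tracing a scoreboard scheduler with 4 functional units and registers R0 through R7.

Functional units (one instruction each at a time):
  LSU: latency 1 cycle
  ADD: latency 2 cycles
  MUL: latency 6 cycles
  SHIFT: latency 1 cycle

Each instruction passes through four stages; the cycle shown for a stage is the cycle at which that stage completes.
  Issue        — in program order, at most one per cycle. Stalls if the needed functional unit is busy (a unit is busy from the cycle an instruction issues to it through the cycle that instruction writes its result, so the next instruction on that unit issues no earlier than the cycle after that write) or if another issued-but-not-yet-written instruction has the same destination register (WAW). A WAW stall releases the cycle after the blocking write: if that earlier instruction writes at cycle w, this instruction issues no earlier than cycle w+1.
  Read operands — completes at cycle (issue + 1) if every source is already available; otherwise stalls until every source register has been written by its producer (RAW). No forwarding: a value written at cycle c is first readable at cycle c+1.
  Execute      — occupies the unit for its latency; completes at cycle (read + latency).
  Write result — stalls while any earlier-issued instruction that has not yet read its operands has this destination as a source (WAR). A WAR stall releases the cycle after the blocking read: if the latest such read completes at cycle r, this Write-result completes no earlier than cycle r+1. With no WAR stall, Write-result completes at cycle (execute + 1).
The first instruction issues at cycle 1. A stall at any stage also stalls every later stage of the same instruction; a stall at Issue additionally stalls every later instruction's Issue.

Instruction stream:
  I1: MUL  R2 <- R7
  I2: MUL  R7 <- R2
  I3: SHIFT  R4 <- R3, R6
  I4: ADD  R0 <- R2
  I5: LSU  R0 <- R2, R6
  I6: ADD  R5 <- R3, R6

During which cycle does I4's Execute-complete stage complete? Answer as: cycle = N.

cycle 1: issue I1 (MUL)
cycle 2: I1 read-ops
cycle 8: I1 finished on MUL
cycle 9: I1→R2
cycle 10: issue I2 (MUL)
cycle 11: I2 read-ops · issue I3 (SHIFT)
cycle 12: I3 read-ops · issue I4 (ADD)
cycle 13: I3 finished on SHIFT · I4 read-ops
cycle 14: I3→R4
cycle 15: I4 finished on ADD
cycle 16: I4→R0
cycle 17: I2 finished on MUL · issue I5 (LSU)
cycle 18: I2→R7 · I5 read-ops · issue I6 (ADD)
cycle 19: I5 finished on LSU · I6 read-ops
cycle 20: I5→R0
cycle 21: I6 finished on ADD
cycle 22: I6→R5

cycle = 15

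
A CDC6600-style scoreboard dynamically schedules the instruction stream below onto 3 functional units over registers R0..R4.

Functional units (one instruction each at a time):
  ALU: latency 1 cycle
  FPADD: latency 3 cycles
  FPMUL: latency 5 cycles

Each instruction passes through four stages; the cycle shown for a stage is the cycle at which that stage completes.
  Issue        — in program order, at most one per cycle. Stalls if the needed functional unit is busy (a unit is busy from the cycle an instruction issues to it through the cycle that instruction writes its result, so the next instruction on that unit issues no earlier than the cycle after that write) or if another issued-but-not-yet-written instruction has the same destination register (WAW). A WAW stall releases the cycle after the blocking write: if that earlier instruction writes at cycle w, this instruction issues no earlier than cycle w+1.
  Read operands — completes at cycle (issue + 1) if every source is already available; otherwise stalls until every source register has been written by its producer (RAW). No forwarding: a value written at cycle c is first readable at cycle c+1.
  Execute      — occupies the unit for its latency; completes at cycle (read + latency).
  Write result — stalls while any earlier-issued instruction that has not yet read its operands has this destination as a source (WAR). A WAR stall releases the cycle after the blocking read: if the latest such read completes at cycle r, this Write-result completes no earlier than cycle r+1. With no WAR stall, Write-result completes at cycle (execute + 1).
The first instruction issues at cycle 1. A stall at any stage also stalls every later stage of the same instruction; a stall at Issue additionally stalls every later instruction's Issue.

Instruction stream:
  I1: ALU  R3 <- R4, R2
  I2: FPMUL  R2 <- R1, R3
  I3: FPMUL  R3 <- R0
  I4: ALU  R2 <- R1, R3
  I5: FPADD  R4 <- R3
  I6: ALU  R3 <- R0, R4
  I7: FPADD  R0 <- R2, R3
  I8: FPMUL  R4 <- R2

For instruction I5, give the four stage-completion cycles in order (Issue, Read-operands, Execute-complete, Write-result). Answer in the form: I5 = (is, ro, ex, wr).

I5 = (14, 20, 23, 24)

[1] issue I1 (ALU)
[2] I1 read-ops | issue I2 (FPMUL)
[3] I1 finished on ALU
[4] I1→R3
[5] I2 read-ops
[10] I2 finished on FPMUL
[11] I2→R2
[12] issue I3 (FPMUL)
[13] I3 read-ops | issue I4 (ALU)
[14] issue I5 (FPADD)
[18] I3 finished on FPMUL
[19] I3→R3
[20] I4 read-ops | I5 read-ops
[21] I4 finished on ALU
[22] I4→R2
[23] I5 finished on FPADD | issue I6 (ALU)
[24] I5→R4
[25] I6 read-ops | issue I7 (FPADD)
[26] I6 finished on ALU | issue I8 (FPMUL)
[27] I6→R3 | I8 read-ops
[28] I7 read-ops
[31] I7 finished on FPADD
[32] I7→R0 | I8 finished on FPMUL
[33] I8→R4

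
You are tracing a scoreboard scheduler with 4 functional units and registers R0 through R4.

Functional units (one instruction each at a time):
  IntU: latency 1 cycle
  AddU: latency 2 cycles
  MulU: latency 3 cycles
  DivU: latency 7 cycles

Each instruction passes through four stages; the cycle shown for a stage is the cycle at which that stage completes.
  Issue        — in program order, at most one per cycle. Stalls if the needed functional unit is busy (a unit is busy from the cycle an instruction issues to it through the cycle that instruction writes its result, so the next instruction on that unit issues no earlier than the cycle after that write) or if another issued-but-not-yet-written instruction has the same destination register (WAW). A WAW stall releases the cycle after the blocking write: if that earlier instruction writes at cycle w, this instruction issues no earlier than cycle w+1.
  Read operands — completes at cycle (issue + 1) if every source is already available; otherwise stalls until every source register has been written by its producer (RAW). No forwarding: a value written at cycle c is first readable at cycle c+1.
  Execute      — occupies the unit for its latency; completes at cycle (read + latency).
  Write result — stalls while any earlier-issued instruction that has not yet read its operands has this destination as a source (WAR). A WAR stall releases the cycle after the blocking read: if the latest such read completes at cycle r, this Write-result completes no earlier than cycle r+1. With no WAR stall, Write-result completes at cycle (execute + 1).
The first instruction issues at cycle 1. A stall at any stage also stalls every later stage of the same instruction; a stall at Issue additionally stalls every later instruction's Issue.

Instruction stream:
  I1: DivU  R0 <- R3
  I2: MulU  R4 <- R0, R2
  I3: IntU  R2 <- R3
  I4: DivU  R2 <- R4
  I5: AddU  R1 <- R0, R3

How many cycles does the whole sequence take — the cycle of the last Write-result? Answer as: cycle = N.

I1 -> (1, 2, 9, 10)
I2 -> (2, 11, 14, 15)  // RAW R0: wait I1 write@10
I3 -> (3, 4, 5, 12)  // WAR R2: wait I2 read@11
I4 -> (13, 16, 23, 24)  // WAW R2: wait I3 write@12, RAW R4: wait I2 write@15
I5 -> (14, 15, 17, 18)

cycle = 24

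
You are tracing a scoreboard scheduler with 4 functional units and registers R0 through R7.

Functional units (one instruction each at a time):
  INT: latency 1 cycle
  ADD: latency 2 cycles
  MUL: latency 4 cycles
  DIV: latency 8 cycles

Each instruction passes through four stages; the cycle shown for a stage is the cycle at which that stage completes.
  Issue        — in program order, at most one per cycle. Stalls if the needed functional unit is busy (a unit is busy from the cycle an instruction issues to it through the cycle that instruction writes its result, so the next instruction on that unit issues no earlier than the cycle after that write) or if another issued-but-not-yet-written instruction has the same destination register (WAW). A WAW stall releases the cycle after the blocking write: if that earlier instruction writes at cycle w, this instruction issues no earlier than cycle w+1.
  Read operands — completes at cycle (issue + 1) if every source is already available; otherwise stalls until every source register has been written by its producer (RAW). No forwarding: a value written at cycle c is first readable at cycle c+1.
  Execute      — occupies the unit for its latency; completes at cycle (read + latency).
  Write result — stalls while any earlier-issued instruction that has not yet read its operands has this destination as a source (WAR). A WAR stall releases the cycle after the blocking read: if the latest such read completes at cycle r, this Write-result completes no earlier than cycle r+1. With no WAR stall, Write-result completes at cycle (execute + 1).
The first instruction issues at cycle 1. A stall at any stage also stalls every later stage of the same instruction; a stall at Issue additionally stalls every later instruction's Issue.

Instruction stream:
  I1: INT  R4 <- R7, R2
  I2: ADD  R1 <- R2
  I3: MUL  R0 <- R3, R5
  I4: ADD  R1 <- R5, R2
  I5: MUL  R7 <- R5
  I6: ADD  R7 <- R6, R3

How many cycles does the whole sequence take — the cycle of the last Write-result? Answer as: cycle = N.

cycle 1: issue I1 (INT)
cycle 2: I1 read-ops | issue I2 (ADD)
cycle 3: I1 finished on INT | I2 read-ops | issue I3 (MUL)
cycle 4: I1→R4 | I3 read-ops
cycle 5: I2 finished on ADD
cycle 6: I2→R1
cycle 7: issue I4 (ADD)
cycle 8: I3 finished on MUL | I4 read-ops
cycle 9: I3→R0
cycle 10: I4 finished on ADD | issue I5 (MUL)
cycle 11: I4→R1 | I5 read-ops
cycle 15: I5 finished on MUL
cycle 16: I5→R7
cycle 17: issue I6 (ADD)
cycle 18: I6 read-ops
cycle 20: I6 finished on ADD
cycle 21: I6→R7

cycle = 21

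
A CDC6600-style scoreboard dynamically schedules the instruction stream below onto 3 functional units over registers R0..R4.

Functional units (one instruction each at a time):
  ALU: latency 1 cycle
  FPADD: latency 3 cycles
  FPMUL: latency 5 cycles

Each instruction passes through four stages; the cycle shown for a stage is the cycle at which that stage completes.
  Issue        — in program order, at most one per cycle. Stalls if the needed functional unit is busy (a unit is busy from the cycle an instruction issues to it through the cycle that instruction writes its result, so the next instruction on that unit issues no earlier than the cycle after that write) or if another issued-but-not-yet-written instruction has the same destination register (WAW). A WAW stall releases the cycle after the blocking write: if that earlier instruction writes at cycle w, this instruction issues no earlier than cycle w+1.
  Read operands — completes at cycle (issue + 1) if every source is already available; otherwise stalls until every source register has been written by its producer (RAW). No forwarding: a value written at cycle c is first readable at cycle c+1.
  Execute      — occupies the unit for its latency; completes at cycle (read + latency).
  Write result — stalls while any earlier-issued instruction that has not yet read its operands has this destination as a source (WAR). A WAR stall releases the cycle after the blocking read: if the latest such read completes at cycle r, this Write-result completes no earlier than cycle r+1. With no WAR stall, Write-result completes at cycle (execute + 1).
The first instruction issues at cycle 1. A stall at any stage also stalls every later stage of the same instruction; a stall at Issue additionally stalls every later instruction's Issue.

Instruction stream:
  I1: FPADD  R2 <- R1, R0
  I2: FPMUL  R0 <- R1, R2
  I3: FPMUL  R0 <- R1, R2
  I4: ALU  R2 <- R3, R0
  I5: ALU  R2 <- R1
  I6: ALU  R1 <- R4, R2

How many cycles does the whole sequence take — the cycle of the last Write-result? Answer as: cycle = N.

cycle = 32

t=1  I1 issues→FPADD
t=2  I1 reads | I2 issues→FPMUL
t=5  I1 exec-done
t=6  I1 writes R2
t=7  I2 reads
t=12  I2 exec-done
t=13  I2 writes R0
t=14  I3 issues→FPMUL
t=15  I3 reads | I4 issues→ALU
t=20  I3 exec-done
t=21  I3 writes R0
t=22  I4 reads
t=23  I4 exec-done
t=24  I4 writes R2
t=25  I5 issues→ALU
t=26  I5 reads
t=27  I5 exec-done
t=28  I5 writes R2
t=29  I6 issues→ALU
t=30  I6 reads
t=31  I6 exec-done
t=32  I6 writes R1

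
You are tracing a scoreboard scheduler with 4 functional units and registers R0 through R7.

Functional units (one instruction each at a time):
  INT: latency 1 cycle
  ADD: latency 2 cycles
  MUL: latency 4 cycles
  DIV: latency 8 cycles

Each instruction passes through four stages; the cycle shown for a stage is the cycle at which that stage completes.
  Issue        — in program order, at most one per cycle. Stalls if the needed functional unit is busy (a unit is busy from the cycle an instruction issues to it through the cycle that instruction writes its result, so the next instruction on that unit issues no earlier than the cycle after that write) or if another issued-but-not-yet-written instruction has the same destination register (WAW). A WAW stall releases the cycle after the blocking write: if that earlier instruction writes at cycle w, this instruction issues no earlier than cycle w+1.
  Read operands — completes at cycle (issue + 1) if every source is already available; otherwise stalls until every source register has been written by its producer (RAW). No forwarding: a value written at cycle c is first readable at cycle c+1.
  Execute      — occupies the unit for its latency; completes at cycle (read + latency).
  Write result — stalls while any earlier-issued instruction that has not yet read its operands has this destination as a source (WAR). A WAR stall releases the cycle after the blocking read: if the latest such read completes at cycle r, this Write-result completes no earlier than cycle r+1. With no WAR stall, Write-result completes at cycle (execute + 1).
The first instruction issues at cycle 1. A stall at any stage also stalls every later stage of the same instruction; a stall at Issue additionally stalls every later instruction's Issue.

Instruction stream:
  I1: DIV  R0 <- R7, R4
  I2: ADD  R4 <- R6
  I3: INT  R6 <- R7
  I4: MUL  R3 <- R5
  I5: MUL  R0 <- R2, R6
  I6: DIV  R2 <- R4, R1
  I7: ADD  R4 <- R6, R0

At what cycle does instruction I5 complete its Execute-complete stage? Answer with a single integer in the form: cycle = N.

cycle = 17

c1: issue I1 (DIV)
c2: I1 read-ops · issue I2 (ADD)
c3: I2 read-ops · issue I3 (INT)
c4: I3 read-ops · issue I4 (MUL)
c5: I2 finished on ADD · I3 finished on INT · I4 read-ops
c6: I2→R4 · I3→R6
c9: I4 finished on MUL
c10: I1 finished on DIV · I4→R3
c11: I1→R0
c12: issue I5 (MUL)
c13: I5 read-ops · issue I6 (DIV)
c14: I6 read-ops · issue I7 (ADD)
c17: I5 finished on MUL
c18: I5→R0
c19: I7 read-ops
c21: I7 finished on ADD
c22: I6 finished on DIV · I7→R4
c23: I6→R2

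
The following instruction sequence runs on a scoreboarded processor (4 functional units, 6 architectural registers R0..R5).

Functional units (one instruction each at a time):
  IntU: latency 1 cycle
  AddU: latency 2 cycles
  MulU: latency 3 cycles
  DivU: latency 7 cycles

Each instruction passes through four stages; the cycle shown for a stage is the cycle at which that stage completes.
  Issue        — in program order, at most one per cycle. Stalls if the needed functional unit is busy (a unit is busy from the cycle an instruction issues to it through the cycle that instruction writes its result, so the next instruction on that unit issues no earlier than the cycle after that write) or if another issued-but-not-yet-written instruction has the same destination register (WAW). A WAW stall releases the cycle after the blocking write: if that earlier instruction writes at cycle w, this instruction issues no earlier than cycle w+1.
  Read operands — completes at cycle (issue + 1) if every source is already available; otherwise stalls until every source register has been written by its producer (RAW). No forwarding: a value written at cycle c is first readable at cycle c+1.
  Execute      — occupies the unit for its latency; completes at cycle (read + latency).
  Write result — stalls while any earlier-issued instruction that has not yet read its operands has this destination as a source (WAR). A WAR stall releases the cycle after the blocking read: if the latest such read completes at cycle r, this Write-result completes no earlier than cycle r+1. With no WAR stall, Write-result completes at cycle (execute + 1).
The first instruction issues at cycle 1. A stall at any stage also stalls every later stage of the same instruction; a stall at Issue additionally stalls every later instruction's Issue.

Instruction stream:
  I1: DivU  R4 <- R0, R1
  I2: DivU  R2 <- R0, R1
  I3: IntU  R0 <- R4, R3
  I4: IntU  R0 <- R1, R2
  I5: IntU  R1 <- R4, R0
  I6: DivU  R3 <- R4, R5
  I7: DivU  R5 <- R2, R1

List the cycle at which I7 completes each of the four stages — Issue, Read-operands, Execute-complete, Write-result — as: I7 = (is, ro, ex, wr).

I7 = (35, 36, 43, 44)

t=1  issue I1 (DivU)
t=2  I1 read-ops
t=9  I1 finished on DivU
t=10  I1→R4
t=11  issue I2 (DivU)
t=12  I2 read-ops; issue I3 (IntU)
t=13  I3 read-ops
t=14  I3 finished on IntU
t=15  I3→R0
t=16  issue I4 (IntU)
t=19  I2 finished on DivU
t=20  I2→R2
t=21  I4 read-ops
t=22  I4 finished on IntU
t=23  I4→R0
t=24  issue I5 (IntU)
t=25  I5 read-ops; issue I6 (DivU)
t=26  I5 finished on IntU; I6 read-ops
t=27  I5→R1
t=33  I6 finished on DivU
t=34  I6→R3
t=35  issue I7 (DivU)
t=36  I7 read-ops
t=43  I7 finished on DivU
t=44  I7→R5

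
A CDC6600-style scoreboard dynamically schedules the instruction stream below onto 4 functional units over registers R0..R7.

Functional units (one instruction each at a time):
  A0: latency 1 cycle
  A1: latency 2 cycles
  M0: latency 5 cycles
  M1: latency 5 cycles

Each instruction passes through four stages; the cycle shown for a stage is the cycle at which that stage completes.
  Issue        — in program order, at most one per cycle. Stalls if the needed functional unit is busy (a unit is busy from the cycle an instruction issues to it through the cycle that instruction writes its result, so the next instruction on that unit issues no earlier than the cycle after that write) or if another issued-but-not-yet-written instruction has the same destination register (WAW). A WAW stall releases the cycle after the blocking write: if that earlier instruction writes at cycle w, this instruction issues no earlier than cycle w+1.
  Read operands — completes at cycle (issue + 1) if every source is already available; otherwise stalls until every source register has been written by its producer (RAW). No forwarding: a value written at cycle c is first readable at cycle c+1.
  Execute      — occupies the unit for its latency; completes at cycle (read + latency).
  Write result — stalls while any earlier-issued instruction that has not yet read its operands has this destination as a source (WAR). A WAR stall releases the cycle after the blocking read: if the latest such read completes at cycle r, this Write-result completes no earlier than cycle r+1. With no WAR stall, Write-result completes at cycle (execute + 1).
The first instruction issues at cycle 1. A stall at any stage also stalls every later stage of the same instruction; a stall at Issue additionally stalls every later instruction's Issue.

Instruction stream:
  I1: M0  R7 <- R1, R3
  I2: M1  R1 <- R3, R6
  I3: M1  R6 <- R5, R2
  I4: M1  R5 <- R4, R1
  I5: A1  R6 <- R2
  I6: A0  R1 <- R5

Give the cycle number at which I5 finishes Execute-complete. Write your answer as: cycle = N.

cycle = 22

[1] I1 issues→M0
[2] I1 reads; I2 issues→M1
[3] I2 reads
[7] I1 exec-done
[8] I1 writes R7; I2 exec-done
[9] I2 writes R1
[10] I3 issues→M1
[11] I3 reads
[16] I3 exec-done
[17] I3 writes R6
[18] I4 issues→M1
[19] I4 reads; I5 issues→A1
[20] I5 reads; I6 issues→A0
[22] I5 exec-done
[23] I5 writes R6
[24] I4 exec-done
[25] I4 writes R5
[26] I6 reads
[27] I6 exec-done
[28] I6 writes R1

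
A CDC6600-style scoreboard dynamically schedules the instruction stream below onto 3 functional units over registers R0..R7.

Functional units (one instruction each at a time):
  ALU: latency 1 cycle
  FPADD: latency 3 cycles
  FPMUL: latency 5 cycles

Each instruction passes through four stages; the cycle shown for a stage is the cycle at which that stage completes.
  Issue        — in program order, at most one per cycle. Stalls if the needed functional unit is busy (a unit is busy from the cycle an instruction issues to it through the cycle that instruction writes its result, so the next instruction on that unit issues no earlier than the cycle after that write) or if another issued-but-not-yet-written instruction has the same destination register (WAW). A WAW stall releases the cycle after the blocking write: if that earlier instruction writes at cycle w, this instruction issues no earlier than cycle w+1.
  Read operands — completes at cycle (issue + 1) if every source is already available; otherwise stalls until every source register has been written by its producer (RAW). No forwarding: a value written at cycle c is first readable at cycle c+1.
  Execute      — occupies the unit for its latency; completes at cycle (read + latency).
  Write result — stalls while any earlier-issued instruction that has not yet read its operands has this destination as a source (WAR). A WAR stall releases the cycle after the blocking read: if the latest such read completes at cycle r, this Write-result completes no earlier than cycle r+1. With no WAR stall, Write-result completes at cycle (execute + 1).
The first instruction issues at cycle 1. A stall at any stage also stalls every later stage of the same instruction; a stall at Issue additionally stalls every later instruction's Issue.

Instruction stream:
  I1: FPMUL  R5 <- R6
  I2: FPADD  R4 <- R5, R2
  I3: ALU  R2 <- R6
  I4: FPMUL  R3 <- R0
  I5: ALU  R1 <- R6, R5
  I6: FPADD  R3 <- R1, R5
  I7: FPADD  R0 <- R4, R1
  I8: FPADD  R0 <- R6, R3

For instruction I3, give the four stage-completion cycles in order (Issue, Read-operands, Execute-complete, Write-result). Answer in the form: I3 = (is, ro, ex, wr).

I1  is:1  ro:2  ex:7  wr:8
I2  is:2  ro:9  ex:12  wr:13  — RAW R5: wait I1 write@8
I3  is:3  ro:4  ex:5  wr:10  — WAR R2: wait I2 read@9
I4  is:9  ro:10  ex:15  wr:16  — struct: FPMUL busy until I1 writes@8
I5  is:11  ro:12  ex:13  wr:14  — struct: ALU busy until I3 writes@10
I6  is:17  ro:18  ex:21  wr:22  — WAW R3: wait I4 write@16
I7  is:23  ro:24  ex:27  wr:28  — struct: FPADD busy until I6 writes@22
I8  is:29  ro:30  ex:33  wr:34  — struct: FPADD busy until I7 writes@28

I3 = (3, 4, 5, 10)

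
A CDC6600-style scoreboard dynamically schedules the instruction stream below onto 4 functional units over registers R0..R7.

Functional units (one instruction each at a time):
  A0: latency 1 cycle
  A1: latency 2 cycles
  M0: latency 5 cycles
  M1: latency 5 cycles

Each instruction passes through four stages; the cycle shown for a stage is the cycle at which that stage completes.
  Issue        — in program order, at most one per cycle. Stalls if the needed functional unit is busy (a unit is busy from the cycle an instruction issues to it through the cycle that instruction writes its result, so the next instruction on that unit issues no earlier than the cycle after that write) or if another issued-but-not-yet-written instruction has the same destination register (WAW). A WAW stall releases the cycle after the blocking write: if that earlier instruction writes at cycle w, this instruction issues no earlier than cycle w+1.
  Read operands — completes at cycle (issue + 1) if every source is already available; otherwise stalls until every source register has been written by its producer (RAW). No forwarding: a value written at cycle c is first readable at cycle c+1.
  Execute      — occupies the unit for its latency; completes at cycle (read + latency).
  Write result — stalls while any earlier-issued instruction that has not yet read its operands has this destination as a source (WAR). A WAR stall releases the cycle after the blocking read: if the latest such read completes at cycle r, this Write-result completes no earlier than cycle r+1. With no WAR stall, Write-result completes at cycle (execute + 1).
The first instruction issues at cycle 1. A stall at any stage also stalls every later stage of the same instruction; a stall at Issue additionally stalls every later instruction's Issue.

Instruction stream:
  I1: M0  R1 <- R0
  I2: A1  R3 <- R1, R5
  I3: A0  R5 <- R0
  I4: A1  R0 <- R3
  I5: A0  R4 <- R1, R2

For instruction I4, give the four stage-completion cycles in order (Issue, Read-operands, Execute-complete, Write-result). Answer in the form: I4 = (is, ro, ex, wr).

[1] I1 dispatched to M0
[2] I1 operands ready; I2 dispatched to A1
[3] I3 dispatched to A0
[4] I3 operands ready
[5] I3 complete
[7] I1 complete
[8] R1←I1
[9] I2 operands ready
[10] R5←I3
[11] I2 complete
[12] R3←I2
[13] I4 dispatched to A1
[14] I4 operands ready; I5 dispatched to A0
[15] I5 operands ready
[16] I4 complete; I5 complete
[17] R0←I4; R4←I5

I4 = (13, 14, 16, 17)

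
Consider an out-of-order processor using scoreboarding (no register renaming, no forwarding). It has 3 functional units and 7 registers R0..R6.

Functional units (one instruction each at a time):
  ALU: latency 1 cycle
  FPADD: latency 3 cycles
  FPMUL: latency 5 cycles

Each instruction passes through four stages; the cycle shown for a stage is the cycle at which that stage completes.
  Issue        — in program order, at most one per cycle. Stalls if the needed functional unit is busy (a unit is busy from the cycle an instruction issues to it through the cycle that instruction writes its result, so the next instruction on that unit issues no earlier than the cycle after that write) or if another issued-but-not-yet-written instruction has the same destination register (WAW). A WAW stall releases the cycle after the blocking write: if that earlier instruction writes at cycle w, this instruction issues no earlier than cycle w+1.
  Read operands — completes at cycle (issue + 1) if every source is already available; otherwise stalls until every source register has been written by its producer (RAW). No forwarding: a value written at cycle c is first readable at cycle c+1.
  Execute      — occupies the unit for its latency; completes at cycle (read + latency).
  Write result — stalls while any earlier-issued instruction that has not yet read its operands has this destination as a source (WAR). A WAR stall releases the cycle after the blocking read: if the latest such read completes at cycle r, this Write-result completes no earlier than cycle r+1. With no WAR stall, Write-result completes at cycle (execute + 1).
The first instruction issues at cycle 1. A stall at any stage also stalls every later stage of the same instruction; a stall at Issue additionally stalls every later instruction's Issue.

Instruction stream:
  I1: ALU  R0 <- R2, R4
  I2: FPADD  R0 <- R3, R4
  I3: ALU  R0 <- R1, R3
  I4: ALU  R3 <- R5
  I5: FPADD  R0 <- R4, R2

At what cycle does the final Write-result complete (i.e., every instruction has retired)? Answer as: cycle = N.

cycle = 21

1) issue 1, read 2, done 3, write 4
2) issue 5, read 6, done 9, write 10  <WAW R0: wait I1 write@4>
3) issue 11, read 12, done 13, write 14  <WAW R0: wait I2 write@10>
4) issue 15, read 16, done 17, write 18  <struct: ALU busy until I3 writes@14>
5) issue 16, read 17, done 20, write 21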